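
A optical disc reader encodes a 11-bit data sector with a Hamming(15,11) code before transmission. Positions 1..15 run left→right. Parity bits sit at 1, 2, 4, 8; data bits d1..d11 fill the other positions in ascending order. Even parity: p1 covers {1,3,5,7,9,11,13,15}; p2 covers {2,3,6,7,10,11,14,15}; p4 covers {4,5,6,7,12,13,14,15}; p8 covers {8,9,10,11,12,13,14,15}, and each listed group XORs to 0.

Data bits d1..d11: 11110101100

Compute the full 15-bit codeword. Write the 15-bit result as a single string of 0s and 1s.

001111110101100

Place data at non-parity positions: p1 p2 1 p4 1 1 1 p8 0 1 0 1 1 0 0
p1 (pos 1,3,5,7,9,11,13,15): XOR of data positions = 1⊕1⊕1⊕0⊕0⊕1⊕0 = 0
p2 (pos 2,3,6,7,10,11,14,15): XOR of data positions = 1⊕1⊕1⊕1⊕0⊕0⊕0 = 0
p4 (pos 4,5,6,7,12,13,14,15): XOR of data positions = 1⊕1⊕1⊕1⊕1⊕0⊕0 = 1
p8 (pos 8,9,10,11,12,13,14,15): XOR of data positions = 0⊕1⊕0⊕1⊕1⊕0⊕0 = 1
Codeword: 001111110101100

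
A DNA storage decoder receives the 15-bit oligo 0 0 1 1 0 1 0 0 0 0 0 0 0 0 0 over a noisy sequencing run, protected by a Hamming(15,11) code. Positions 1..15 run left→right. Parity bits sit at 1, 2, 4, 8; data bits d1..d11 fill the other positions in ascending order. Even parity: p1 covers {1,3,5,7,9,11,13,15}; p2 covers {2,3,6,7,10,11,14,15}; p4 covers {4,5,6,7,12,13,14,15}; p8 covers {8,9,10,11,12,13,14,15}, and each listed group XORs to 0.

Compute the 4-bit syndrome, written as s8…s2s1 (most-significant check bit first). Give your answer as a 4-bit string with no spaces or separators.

s1 (pos 1,3,5,7,9,11,13,15): 0⊕1⊕0⊕0⊕0⊕0⊕0⊕0 = 1
s2 (pos 2,3,6,7,10,11,14,15): 0⊕1⊕1⊕0⊕0⊕0⊕0⊕0 = 0
s4 (pos 4,5,6,7,12,13,14,15): 1⊕0⊕1⊕0⊕0⊕0⊕0⊕0 = 0
s8 (pos 8,9,10,11,12,13,14,15): 0⊕0⊕0⊕0⊕0⊕0⊕0⊕0 = 0
Syndrome s8…s1 = 0001 → error at position 1.

0001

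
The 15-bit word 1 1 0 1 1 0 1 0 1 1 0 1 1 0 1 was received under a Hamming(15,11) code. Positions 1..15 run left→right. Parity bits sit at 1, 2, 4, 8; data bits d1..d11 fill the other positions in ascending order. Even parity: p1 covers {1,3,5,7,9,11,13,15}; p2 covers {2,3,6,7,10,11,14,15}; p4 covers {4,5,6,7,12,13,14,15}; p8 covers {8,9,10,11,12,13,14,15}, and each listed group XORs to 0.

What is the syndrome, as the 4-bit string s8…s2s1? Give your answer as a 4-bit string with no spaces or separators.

1000

s1 (pos 1,3,5,7,9,11,13,15): 1⊕0⊕1⊕1⊕1⊕0⊕1⊕1 = 0
s2 (pos 2,3,6,7,10,11,14,15): 1⊕0⊕0⊕1⊕1⊕0⊕0⊕1 = 0
s4 (pos 4,5,6,7,12,13,14,15): 1⊕1⊕0⊕1⊕1⊕1⊕0⊕1 = 0
s8 (pos 8,9,10,11,12,13,14,15): 0⊕1⊕1⊕0⊕1⊕1⊕0⊕1 = 1
Syndrome s8…s1 = 1000 → error at position 8.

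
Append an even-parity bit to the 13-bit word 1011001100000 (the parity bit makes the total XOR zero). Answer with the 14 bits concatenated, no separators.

10110011000001

XOR of the 13 data bits: 1⊕0⊕1⊕1⊕0⊕0⊕1⊕1⊕0⊕0⊕0⊕0⊕0 = 1
Parity bit = 1 (so all 14 bits XOR to 0).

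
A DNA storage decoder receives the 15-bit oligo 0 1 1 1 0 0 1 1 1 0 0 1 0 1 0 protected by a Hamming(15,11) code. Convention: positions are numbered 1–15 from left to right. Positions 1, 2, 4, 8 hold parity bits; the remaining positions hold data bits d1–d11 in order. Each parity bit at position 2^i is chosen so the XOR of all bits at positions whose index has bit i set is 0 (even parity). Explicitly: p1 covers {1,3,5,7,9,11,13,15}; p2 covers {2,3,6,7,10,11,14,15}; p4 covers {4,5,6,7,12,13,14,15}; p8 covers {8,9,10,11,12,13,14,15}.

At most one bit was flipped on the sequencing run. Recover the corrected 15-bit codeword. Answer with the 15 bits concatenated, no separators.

111100111001010

s1 (pos 1,3,5,7,9,11,13,15): 0⊕1⊕0⊕1⊕1⊕0⊕0⊕0 = 1
s2 (pos 2,3,6,7,10,11,14,15): 1⊕1⊕0⊕1⊕0⊕0⊕1⊕0 = 0
s4 (pos 4,5,6,7,12,13,14,15): 1⊕0⊕0⊕1⊕1⊕0⊕1⊕0 = 0
s8 (pos 8,9,10,11,12,13,14,15): 1⊕1⊕0⊕0⊕1⊕0⊕1⊕0 = 0
Syndrome s8…s1 = 0001 → error at position 1.
Flip position 1: 011100111001010 → 111100111001010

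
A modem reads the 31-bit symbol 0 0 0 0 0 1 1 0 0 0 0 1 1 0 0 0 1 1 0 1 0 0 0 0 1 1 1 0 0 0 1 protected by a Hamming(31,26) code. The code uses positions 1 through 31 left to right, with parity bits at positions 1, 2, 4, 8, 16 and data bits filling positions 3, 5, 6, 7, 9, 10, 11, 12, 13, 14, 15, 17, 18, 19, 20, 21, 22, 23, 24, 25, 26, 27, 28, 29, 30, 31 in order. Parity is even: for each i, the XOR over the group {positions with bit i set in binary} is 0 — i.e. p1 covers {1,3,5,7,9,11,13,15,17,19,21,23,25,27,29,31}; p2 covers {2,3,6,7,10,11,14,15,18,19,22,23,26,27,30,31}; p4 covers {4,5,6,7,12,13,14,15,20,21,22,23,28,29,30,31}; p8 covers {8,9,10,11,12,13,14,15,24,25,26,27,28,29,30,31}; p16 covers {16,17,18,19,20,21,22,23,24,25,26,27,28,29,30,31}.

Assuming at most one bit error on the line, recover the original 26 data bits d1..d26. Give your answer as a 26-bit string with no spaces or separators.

s1 (pos 1,3,5,7,9,11,13,15,17,19,21,23,25,27,29,31): 0⊕0⊕0⊕1⊕0⊕0⊕1⊕0⊕1⊕0⊕0⊕0⊕1⊕1⊕0⊕1 = 0
s2 (pos 2,3,6,7,10,11,14,15,18,19,22,23,26,27,30,31): 0⊕0⊕1⊕1⊕0⊕0⊕0⊕0⊕1⊕0⊕0⊕0⊕1⊕1⊕0⊕1 = 0
s4 (pos 4,5,6,7,12,13,14,15,20,21,22,23,28,29,30,31): 0⊕0⊕1⊕1⊕1⊕1⊕0⊕0⊕1⊕0⊕0⊕0⊕0⊕0⊕0⊕1 = 0
s8 (pos 8,9,10,11,12,13,14,15,24,25,26,27,28,29,30,31): 0⊕0⊕0⊕0⊕1⊕1⊕0⊕0⊕0⊕1⊕1⊕1⊕0⊕0⊕0⊕1 = 0
s16 (pos 16,17,18,19,20,21,22,23,24,25,26,27,28,29,30,31): 0⊕1⊕1⊕0⊕1⊕0⊕0⊕0⊕0⊕1⊕1⊕1⊕0⊕0⊕0⊕1 = 1
Syndrome s16…s1 = 10000 → error at position 16.
Flip position 16: 0000011000011000110100001110001 → 0000011000011001110100001110001
Read data bits from positions 3,5,6,7,9,10,11,12,13,14,15,17,18,19,20,21,22,23,24,25,26,27,28,29,30,31: 00110001100110100001110001

00110001100110100001110001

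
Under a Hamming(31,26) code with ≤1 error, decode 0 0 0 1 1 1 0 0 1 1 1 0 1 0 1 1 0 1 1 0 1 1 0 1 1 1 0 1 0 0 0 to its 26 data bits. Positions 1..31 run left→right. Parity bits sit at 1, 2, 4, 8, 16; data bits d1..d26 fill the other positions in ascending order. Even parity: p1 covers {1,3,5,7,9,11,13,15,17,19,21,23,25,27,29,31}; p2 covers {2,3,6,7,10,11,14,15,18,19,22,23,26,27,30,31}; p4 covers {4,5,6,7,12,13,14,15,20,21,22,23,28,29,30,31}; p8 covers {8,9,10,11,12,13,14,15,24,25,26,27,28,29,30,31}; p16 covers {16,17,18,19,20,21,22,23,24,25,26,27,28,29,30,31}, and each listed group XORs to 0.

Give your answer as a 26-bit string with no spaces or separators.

s1 (pos 1,3,5,7,9,11,13,15,17,19,21,23,25,27,29,31): 0⊕0⊕1⊕0⊕1⊕1⊕1⊕1⊕0⊕1⊕1⊕0⊕1⊕0⊕0⊕0 = 0
s2 (pos 2,3,6,7,10,11,14,15,18,19,22,23,26,27,30,31): 0⊕0⊕1⊕0⊕1⊕1⊕0⊕1⊕1⊕1⊕1⊕0⊕1⊕0⊕0⊕0 = 0
s4 (pos 4,5,6,7,12,13,14,15,20,21,22,23,28,29,30,31): 1⊕1⊕1⊕0⊕0⊕1⊕0⊕1⊕0⊕1⊕1⊕0⊕1⊕0⊕0⊕0 = 0
s8 (pos 8,9,10,11,12,13,14,15,24,25,26,27,28,29,30,31): 0⊕1⊕1⊕1⊕0⊕1⊕0⊕1⊕1⊕1⊕1⊕0⊕1⊕0⊕0⊕0 = 1
s16 (pos 16,17,18,19,20,21,22,23,24,25,26,27,28,29,30,31): 1⊕0⊕1⊕1⊕0⊕1⊕1⊕0⊕1⊕1⊕1⊕0⊕1⊕0⊕0⊕0 = 1
Syndrome s16…s1 = 11000 → error at position 24.
Flip position 24: 0001110011101011011011011101000 → 0001110011101011011011001101000
Read data bits from positions 3,5,6,7,9,10,11,12,13,14,15,17,18,19,20,21,22,23,24,25,26,27,28,29,30,31: 01101110101011011001101000

01101110101011011001101000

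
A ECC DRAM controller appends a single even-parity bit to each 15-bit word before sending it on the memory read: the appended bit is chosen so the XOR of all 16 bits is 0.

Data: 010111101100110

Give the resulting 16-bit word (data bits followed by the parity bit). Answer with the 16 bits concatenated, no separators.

XOR of the 15 data bits: 0⊕1⊕0⊕1⊕1⊕1⊕1⊕0⊕1⊕1⊕0⊕0⊕1⊕1⊕0 = 1
Parity bit = 1 (so all 16 bits XOR to 0).

0101111011001101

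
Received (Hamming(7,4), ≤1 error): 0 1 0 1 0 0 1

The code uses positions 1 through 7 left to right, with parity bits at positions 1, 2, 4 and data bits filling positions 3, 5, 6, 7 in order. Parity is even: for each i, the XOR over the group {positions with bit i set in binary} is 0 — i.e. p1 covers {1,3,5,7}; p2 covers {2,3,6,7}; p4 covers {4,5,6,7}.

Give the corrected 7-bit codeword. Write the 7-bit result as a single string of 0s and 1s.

s1 (pos 1,3,5,7): 0⊕0⊕0⊕1 = 1
s2 (pos 2,3,6,7): 1⊕0⊕0⊕1 = 0
s4 (pos 4,5,6,7): 1⊕0⊕0⊕1 = 0
Syndrome s4…s1 = 001 → error at position 1.
Flip position 1: 0101001 → 1101001

1101001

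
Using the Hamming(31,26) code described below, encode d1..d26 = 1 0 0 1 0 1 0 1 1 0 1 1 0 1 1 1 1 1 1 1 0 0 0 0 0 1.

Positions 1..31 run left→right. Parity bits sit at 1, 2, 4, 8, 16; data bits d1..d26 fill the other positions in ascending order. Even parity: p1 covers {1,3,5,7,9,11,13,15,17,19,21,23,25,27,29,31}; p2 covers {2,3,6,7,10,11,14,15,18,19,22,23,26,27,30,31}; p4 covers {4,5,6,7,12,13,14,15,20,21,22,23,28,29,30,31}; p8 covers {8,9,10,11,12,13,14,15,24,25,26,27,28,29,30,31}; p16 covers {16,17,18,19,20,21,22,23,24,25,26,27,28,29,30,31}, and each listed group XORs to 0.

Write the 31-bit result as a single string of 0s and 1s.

Place data at non-parity positions: p1 p2 1 p4 0 0 1 p8 0 1 0 1 1 0 1 p16 1 0 1 1 1 1 1 1 1 0 0 0 0 0 1
p1 (pos 1,3,5,7,9,11,13,15,17,19,21,23,25,27,29,31): XOR of data positions = 1⊕0⊕1⊕0⊕0⊕1⊕1⊕1⊕1⊕1⊕1⊕1⊕0⊕0⊕1 = 0
p2 (pos 2,3,6,7,10,11,14,15,18,19,22,23,26,27,30,31): XOR of data positions = 1⊕0⊕1⊕1⊕0⊕0⊕1⊕0⊕1⊕1⊕1⊕0⊕0⊕0⊕1 = 0
p4 (pos 4,5,6,7,12,13,14,15,20,21,22,23,28,29,30,31): XOR of data positions = 0⊕0⊕1⊕1⊕1⊕0⊕1⊕1⊕1⊕1⊕1⊕0⊕0⊕0⊕1 = 1
p8 (pos 8,9,10,11,12,13,14,15,24,25,26,27,28,29,30,31): XOR of data positions = 0⊕1⊕0⊕1⊕1⊕0⊕1⊕1⊕1⊕0⊕0⊕0⊕0⊕0⊕1 = 1
p16 (pos 16,17,18,19,20,21,22,23,24,25,26,27,28,29,30,31): XOR of data positions = 1⊕0⊕1⊕1⊕1⊕1⊕1⊕1⊕1⊕0⊕0⊕0⊕0⊕0⊕1 = 1
Codeword: 0011001101011011101111111000001

0011001101011011101111111000001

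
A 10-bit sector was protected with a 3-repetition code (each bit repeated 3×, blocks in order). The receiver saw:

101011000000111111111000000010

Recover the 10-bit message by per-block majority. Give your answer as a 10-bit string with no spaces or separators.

1100111000

Block 1 (101): 2 ones → 1
Block 2 (011): 2 ones → 1
Block 3 (000): 0 ones → 0
Block 4 (000): 0 ones → 0
Block 5 (111): 3 ones → 1
Block 6 (111): 3 ones → 1
Block 7 (111): 3 ones → 1
Block 8 (000): 0 ones → 0
Block 9 (000): 0 ones → 0
Block 10 (010): 1 one → 0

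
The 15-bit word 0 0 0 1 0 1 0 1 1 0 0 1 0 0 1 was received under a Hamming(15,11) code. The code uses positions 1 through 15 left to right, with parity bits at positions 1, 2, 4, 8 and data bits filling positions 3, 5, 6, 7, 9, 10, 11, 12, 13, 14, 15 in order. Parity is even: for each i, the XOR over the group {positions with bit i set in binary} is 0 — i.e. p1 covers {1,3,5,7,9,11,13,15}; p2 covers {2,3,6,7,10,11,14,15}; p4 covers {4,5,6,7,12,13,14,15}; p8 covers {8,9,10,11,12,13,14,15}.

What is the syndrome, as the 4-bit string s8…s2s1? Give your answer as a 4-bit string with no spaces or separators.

s1 (pos 1,3,5,7,9,11,13,15): 0⊕0⊕0⊕0⊕1⊕0⊕0⊕1 = 0
s2 (pos 2,3,6,7,10,11,14,15): 0⊕0⊕1⊕0⊕0⊕0⊕0⊕1 = 0
s4 (pos 4,5,6,7,12,13,14,15): 1⊕0⊕1⊕0⊕1⊕0⊕0⊕1 = 0
s8 (pos 8,9,10,11,12,13,14,15): 1⊕1⊕0⊕0⊕1⊕0⊕0⊕1 = 0
Syndrome s8…s1 = 0000 → no error.

0000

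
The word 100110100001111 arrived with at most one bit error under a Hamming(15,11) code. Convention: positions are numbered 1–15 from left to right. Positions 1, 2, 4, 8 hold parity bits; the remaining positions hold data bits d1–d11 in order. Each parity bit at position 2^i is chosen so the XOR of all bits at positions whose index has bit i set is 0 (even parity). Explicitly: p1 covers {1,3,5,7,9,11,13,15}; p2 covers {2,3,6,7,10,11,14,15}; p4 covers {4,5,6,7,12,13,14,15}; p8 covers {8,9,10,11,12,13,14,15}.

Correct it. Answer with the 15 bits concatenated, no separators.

s1 (pos 1,3,5,7,9,11,13,15): 1⊕0⊕1⊕1⊕0⊕0⊕1⊕1 = 1
s2 (pos 2,3,6,7,10,11,14,15): 0⊕0⊕0⊕1⊕0⊕0⊕1⊕1 = 1
s4 (pos 4,5,6,7,12,13,14,15): 1⊕1⊕0⊕1⊕1⊕1⊕1⊕1 = 1
s8 (pos 8,9,10,11,12,13,14,15): 0⊕0⊕0⊕0⊕1⊕1⊕1⊕1 = 0
Syndrome s8…s1 = 0111 → error at position 7.
Flip position 7: 100110100001111 → 100110000001111

100110000001111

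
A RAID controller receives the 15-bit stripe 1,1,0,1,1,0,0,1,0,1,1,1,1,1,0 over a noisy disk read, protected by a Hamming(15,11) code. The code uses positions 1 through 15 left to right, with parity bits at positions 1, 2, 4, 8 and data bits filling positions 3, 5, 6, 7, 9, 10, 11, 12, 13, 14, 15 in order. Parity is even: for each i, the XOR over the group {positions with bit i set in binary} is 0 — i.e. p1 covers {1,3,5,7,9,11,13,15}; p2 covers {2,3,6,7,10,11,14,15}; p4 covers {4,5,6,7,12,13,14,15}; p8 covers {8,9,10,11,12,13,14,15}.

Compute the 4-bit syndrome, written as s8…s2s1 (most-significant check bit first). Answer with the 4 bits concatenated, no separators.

s1 (pos 1,3,5,7,9,11,13,15): 1⊕0⊕1⊕0⊕0⊕1⊕1⊕0 = 0
s2 (pos 2,3,6,7,10,11,14,15): 1⊕0⊕0⊕0⊕1⊕1⊕1⊕0 = 0
s4 (pos 4,5,6,7,12,13,14,15): 1⊕1⊕0⊕0⊕1⊕1⊕1⊕0 = 1
s8 (pos 8,9,10,11,12,13,14,15): 1⊕0⊕1⊕1⊕1⊕1⊕1⊕0 = 0
Syndrome s8…s1 = 0100 → error at position 4.

0100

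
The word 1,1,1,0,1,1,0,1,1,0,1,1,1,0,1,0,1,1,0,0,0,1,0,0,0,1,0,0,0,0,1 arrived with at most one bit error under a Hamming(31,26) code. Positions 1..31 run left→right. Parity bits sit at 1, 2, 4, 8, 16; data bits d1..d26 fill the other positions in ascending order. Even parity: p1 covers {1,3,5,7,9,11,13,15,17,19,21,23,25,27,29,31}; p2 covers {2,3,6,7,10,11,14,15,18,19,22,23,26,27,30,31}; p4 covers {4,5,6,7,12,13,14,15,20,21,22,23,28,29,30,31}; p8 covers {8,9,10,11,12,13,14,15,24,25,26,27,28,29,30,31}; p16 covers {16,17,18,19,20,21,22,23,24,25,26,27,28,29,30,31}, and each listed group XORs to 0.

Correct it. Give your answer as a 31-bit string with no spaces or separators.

1110110110111010110001100100001

s1 (pos 1,3,5,7,9,11,13,15,17,19,21,23,25,27,29,31): 1⊕1⊕1⊕0⊕1⊕1⊕1⊕1⊕1⊕0⊕0⊕0⊕0⊕0⊕0⊕1 = 1
s2 (pos 2,3,6,7,10,11,14,15,18,19,22,23,26,27,30,31): 1⊕1⊕1⊕0⊕0⊕1⊕0⊕1⊕1⊕0⊕1⊕0⊕1⊕0⊕0⊕1 = 1
s4 (pos 4,5,6,7,12,13,14,15,20,21,22,23,28,29,30,31): 0⊕1⊕1⊕0⊕1⊕1⊕0⊕1⊕0⊕0⊕1⊕0⊕0⊕0⊕0⊕1 = 1
s8 (pos 8,9,10,11,12,13,14,15,24,25,26,27,28,29,30,31): 1⊕1⊕0⊕1⊕1⊕1⊕0⊕1⊕0⊕0⊕1⊕0⊕0⊕0⊕0⊕1 = 0
s16 (pos 16,17,18,19,20,21,22,23,24,25,26,27,28,29,30,31): 0⊕1⊕1⊕0⊕0⊕0⊕1⊕0⊕0⊕0⊕1⊕0⊕0⊕0⊕0⊕1 = 1
Syndrome s16…s1 = 10111 → error at position 23.
Flip position 23: 1110110110111010110001000100001 → 1110110110111010110001100100001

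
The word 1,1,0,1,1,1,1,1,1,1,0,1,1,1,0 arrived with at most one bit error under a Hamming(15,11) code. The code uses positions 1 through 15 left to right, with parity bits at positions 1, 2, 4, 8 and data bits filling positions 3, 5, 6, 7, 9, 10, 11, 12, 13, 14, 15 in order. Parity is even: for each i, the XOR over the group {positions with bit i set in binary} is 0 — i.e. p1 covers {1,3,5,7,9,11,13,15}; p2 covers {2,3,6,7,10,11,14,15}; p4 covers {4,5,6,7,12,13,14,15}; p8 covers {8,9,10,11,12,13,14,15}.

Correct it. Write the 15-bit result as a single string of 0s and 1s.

110111011101110

s1 (pos 1,3,5,7,9,11,13,15): 1⊕0⊕1⊕1⊕1⊕0⊕1⊕0 = 1
s2 (pos 2,3,6,7,10,11,14,15): 1⊕0⊕1⊕1⊕1⊕0⊕1⊕0 = 1
s4 (pos 4,5,6,7,12,13,14,15): 1⊕1⊕1⊕1⊕1⊕1⊕1⊕0 = 1
s8 (pos 8,9,10,11,12,13,14,15): 1⊕1⊕1⊕0⊕1⊕1⊕1⊕0 = 0
Syndrome s8…s1 = 0111 → error at position 7.
Flip position 7: 110111111101110 → 110111011101110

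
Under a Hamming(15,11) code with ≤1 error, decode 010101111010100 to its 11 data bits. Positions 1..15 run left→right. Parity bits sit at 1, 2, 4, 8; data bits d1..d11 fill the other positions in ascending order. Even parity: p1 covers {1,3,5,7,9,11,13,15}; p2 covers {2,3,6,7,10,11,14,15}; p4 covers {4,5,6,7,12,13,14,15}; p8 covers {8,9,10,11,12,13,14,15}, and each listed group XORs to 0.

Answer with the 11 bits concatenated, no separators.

00111010100

s1 (pos 1,3,5,7,9,11,13,15): 0⊕0⊕0⊕1⊕1⊕1⊕1⊕0 = 0
s2 (pos 2,3,6,7,10,11,14,15): 1⊕0⊕1⊕1⊕0⊕1⊕0⊕0 = 0
s4 (pos 4,5,6,7,12,13,14,15): 1⊕0⊕1⊕1⊕0⊕1⊕0⊕0 = 0
s8 (pos 8,9,10,11,12,13,14,15): 1⊕1⊕0⊕1⊕0⊕1⊕0⊕0 = 0
Syndrome s8…s1 = 0000 → no error.
Read data bits from positions 3,5,6,7,9,10,11,12,13,14,15: 00111010100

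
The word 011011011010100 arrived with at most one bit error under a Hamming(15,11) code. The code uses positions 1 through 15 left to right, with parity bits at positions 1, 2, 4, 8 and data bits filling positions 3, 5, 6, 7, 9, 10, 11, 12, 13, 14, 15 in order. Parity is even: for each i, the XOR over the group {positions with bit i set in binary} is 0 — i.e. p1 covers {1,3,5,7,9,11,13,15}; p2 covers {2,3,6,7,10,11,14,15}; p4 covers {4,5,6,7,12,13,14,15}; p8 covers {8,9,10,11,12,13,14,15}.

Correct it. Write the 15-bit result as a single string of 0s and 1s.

s1 (pos 1,3,5,7,9,11,13,15): 0⊕1⊕1⊕0⊕1⊕1⊕1⊕0 = 1
s2 (pos 2,3,6,7,10,11,14,15): 1⊕1⊕1⊕0⊕0⊕1⊕0⊕0 = 0
s4 (pos 4,5,6,7,12,13,14,15): 0⊕1⊕1⊕0⊕0⊕1⊕0⊕0 = 1
s8 (pos 8,9,10,11,12,13,14,15): 1⊕1⊕0⊕1⊕0⊕1⊕0⊕0 = 0
Syndrome s8…s1 = 0101 → error at position 5.
Flip position 5: 011011011010100 → 011001011010100

011001011010100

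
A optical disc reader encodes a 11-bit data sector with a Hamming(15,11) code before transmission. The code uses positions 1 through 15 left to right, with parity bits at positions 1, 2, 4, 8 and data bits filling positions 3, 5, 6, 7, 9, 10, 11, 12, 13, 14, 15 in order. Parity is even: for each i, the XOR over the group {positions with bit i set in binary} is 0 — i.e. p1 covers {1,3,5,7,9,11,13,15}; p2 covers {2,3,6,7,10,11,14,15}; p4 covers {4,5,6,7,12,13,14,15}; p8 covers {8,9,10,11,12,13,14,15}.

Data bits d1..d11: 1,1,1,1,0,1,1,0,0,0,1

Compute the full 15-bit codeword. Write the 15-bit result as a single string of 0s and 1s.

Place data at non-parity positions: p1 p2 1 p4 1 1 1 p8 0 1 1 0 0 0 1
p1 (pos 1,3,5,7,9,11,13,15): XOR of data positions = 1⊕1⊕1⊕0⊕1⊕0⊕1 = 1
p2 (pos 2,3,6,7,10,11,14,15): XOR of data positions = 1⊕1⊕1⊕1⊕1⊕0⊕1 = 0
p4 (pos 4,5,6,7,12,13,14,15): XOR of data positions = 1⊕1⊕1⊕0⊕0⊕0⊕1 = 0
p8 (pos 8,9,10,11,12,13,14,15): XOR of data positions = 0⊕1⊕1⊕0⊕0⊕0⊕1 = 1
Codeword: 101011110110001

101011110110001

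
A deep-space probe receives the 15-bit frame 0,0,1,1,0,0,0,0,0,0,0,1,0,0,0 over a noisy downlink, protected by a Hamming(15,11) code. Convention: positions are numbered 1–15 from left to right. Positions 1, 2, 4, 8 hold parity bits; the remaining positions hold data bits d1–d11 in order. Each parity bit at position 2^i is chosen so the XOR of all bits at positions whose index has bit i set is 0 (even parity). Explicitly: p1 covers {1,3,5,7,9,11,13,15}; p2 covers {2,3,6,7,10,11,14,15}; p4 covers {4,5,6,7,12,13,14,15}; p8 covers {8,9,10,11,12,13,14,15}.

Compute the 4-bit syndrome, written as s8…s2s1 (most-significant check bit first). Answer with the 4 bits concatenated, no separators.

s1 (pos 1,3,5,7,9,11,13,15): 0⊕1⊕0⊕0⊕0⊕0⊕0⊕0 = 1
s2 (pos 2,3,6,7,10,11,14,15): 0⊕1⊕0⊕0⊕0⊕0⊕0⊕0 = 1
s4 (pos 4,5,6,7,12,13,14,15): 1⊕0⊕0⊕0⊕1⊕0⊕0⊕0 = 0
s8 (pos 8,9,10,11,12,13,14,15): 0⊕0⊕0⊕0⊕1⊕0⊕0⊕0 = 1
Syndrome s8…s1 = 1011 → error at position 11.

1011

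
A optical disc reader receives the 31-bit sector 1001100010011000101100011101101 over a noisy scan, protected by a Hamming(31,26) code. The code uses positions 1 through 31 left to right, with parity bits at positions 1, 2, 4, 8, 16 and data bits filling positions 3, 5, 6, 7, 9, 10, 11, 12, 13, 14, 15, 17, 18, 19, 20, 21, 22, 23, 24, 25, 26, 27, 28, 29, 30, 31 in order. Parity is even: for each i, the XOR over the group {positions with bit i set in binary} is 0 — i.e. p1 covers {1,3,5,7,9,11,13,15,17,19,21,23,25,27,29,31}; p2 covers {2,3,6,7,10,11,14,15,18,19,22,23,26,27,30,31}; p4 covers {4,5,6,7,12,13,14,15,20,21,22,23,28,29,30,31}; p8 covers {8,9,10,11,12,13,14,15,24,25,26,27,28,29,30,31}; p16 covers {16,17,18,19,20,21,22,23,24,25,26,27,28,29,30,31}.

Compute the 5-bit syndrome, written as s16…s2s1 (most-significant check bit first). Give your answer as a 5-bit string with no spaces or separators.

s1 (pos 1,3,5,7,9,11,13,15,17,19,21,23,25,27,29,31): 1⊕0⊕1⊕0⊕1⊕0⊕1⊕0⊕1⊕1⊕0⊕0⊕1⊕0⊕1⊕1 = 1
s2 (pos 2,3,6,7,10,11,14,15,18,19,22,23,26,27,30,31): 0⊕0⊕0⊕0⊕0⊕0⊕0⊕0⊕0⊕1⊕0⊕0⊕1⊕0⊕0⊕1 = 1
s4 (pos 4,5,6,7,12,13,14,15,20,21,22,23,28,29,30,31): 1⊕1⊕0⊕0⊕1⊕1⊕0⊕0⊕1⊕0⊕0⊕0⊕1⊕1⊕0⊕1 = 0
s8 (pos 8,9,10,11,12,13,14,15,24,25,26,27,28,29,30,31): 0⊕1⊕0⊕0⊕1⊕1⊕0⊕0⊕1⊕1⊕1⊕0⊕1⊕1⊕0⊕1 = 1
s16 (pos 16,17,18,19,20,21,22,23,24,25,26,27,28,29,30,31): 0⊕1⊕0⊕1⊕1⊕0⊕0⊕0⊕1⊕1⊕1⊕0⊕1⊕1⊕0⊕1 = 1
Syndrome s16…s1 = 11011 → error at position 27.

11011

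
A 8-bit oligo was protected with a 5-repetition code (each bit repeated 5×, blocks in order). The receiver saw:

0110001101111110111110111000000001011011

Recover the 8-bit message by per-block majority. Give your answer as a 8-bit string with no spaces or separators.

01111001

Block 1 (01100): 2 ones → 0
Block 2 (01101): 3 ones → 1
Block 3 (11111): 5 ones → 1
Block 4 (01111): 4 ones → 1
Block 5 (10111): 4 ones → 1
Block 6 (00000): 0 ones → 0
Block 7 (00010): 1 one → 0
Block 8 (11011): 4 ones → 1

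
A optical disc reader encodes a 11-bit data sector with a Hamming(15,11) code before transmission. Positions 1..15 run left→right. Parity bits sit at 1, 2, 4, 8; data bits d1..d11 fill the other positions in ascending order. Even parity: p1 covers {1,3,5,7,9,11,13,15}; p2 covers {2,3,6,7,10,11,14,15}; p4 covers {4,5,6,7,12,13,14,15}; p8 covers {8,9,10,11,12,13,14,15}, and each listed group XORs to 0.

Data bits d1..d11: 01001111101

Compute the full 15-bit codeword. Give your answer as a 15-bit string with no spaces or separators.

110010001111101

Place data at non-parity positions: p1 p2 0 p4 1 0 0 p8 1 1 1 1 1 0 1
p1 (pos 1,3,5,7,9,11,13,15): XOR of data positions = 0⊕1⊕0⊕1⊕1⊕1⊕1 = 1
p2 (pos 2,3,6,7,10,11,14,15): XOR of data positions = 0⊕0⊕0⊕1⊕1⊕0⊕1 = 1
p4 (pos 4,5,6,7,12,13,14,15): XOR of data positions = 1⊕0⊕0⊕1⊕1⊕0⊕1 = 0
p8 (pos 8,9,10,11,12,13,14,15): XOR of data positions = 1⊕1⊕1⊕1⊕1⊕0⊕1 = 0
Codeword: 110010001111101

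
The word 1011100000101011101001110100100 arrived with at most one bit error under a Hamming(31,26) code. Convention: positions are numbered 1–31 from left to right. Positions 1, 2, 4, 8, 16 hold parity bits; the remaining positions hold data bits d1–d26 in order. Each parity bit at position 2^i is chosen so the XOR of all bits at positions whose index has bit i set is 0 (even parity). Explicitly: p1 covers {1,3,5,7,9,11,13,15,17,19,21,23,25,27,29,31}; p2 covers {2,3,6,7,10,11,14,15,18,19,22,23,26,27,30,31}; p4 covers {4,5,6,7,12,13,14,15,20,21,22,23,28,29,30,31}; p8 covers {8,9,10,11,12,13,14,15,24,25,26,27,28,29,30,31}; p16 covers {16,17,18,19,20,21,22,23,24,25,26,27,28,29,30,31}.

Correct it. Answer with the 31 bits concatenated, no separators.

1011110000101011101001110100100

s1 (pos 1,3,5,7,9,11,13,15,17,19,21,23,25,27,29,31): 1⊕1⊕1⊕0⊕0⊕1⊕1⊕1⊕1⊕1⊕0⊕1⊕0⊕0⊕1⊕0 = 0
s2 (pos 2,3,6,7,10,11,14,15,18,19,22,23,26,27,30,31): 0⊕1⊕0⊕0⊕0⊕1⊕0⊕1⊕0⊕1⊕1⊕1⊕1⊕0⊕0⊕0 = 1
s4 (pos 4,5,6,7,12,13,14,15,20,21,22,23,28,29,30,31): 1⊕1⊕0⊕0⊕0⊕1⊕0⊕1⊕0⊕0⊕1⊕1⊕0⊕1⊕0⊕0 = 1
s8 (pos 8,9,10,11,12,13,14,15,24,25,26,27,28,29,30,31): 0⊕0⊕0⊕1⊕0⊕1⊕0⊕1⊕1⊕0⊕1⊕0⊕0⊕1⊕0⊕0 = 0
s16 (pos 16,17,18,19,20,21,22,23,24,25,26,27,28,29,30,31): 1⊕1⊕0⊕1⊕0⊕0⊕1⊕1⊕1⊕0⊕1⊕0⊕0⊕1⊕0⊕0 = 0
Syndrome s16…s1 = 00110 → error at position 6.
Flip position 6: 1011100000101011101001110100100 → 1011110000101011101001110100100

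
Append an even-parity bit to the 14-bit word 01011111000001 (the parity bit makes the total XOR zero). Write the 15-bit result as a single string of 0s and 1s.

010111110000011

XOR of the 14 data bits: 0⊕1⊕0⊕1⊕1⊕1⊕1⊕1⊕0⊕0⊕0⊕0⊕0⊕1 = 1
Parity bit = 1 (so all 15 bits XOR to 0).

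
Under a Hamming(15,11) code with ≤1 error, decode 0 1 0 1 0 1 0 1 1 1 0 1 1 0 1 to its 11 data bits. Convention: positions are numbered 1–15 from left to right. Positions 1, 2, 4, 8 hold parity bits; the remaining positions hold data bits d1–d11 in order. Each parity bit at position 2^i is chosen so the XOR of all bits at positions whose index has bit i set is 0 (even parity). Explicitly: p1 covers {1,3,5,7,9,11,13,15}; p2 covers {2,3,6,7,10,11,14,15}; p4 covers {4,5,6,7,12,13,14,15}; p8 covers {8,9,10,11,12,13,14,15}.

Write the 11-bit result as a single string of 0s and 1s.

s1 (pos 1,3,5,7,9,11,13,15): 0⊕0⊕0⊕0⊕1⊕0⊕1⊕1 = 1
s2 (pos 2,3,6,7,10,11,14,15): 1⊕0⊕1⊕0⊕1⊕0⊕0⊕1 = 0
s4 (pos 4,5,6,7,12,13,14,15): 1⊕0⊕1⊕0⊕1⊕1⊕0⊕1 = 1
s8 (pos 8,9,10,11,12,13,14,15): 1⊕1⊕1⊕0⊕1⊕1⊕0⊕1 = 0
Syndrome s8…s1 = 0101 → error at position 5.
Flip position 5: 010101011101101 → 010111011101101
Read data bits from positions 3,5,6,7,9,10,11,12,13,14,15: 01101101101

01101101101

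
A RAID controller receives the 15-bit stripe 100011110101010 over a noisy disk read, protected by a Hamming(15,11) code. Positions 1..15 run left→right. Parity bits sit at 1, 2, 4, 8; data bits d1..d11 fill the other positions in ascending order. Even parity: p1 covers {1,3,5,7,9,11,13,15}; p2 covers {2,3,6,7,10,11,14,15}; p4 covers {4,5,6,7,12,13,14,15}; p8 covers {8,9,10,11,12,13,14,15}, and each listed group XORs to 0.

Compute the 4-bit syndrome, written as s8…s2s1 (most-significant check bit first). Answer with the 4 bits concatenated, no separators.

s1 (pos 1,3,5,7,9,11,13,15): 1⊕0⊕1⊕1⊕0⊕0⊕0⊕0 = 1
s2 (pos 2,3,6,7,10,11,14,15): 0⊕0⊕1⊕1⊕1⊕0⊕1⊕0 = 0
s4 (pos 4,5,6,7,12,13,14,15): 0⊕1⊕1⊕1⊕1⊕0⊕1⊕0 = 1
s8 (pos 8,9,10,11,12,13,14,15): 1⊕0⊕1⊕0⊕1⊕0⊕1⊕0 = 0
Syndrome s8…s1 = 0101 → error at position 5.

0101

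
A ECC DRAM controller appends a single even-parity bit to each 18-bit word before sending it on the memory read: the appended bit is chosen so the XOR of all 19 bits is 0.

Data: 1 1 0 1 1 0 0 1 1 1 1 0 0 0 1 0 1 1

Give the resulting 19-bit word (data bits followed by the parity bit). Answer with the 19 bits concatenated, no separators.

XOR of the 18 data bits: 1⊕1⊕0⊕1⊕1⊕0⊕0⊕1⊕1⊕1⊕1⊕0⊕0⊕0⊕1⊕0⊕1⊕1 = 1
Parity bit = 1 (so all 19 bits XOR to 0).

1101100111100010111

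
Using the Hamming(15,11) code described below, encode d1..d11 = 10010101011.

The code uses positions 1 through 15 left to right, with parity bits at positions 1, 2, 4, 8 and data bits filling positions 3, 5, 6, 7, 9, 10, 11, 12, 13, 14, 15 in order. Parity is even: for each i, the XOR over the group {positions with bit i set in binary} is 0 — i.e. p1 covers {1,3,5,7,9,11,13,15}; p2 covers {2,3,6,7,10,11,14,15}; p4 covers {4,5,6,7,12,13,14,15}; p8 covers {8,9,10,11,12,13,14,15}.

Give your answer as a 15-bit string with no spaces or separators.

Place data at non-parity positions: p1 p2 1 p4 0 0 1 p8 0 1 0 1 0 1 1
p1 (pos 1,3,5,7,9,11,13,15): XOR of data positions = 1⊕0⊕1⊕0⊕0⊕0⊕1 = 1
p2 (pos 2,3,6,7,10,11,14,15): XOR of data positions = 1⊕0⊕1⊕1⊕0⊕1⊕1 = 1
p4 (pos 4,5,6,7,12,13,14,15): XOR of data positions = 0⊕0⊕1⊕1⊕0⊕1⊕1 = 0
p8 (pos 8,9,10,11,12,13,14,15): XOR of data positions = 0⊕1⊕0⊕1⊕0⊕1⊕1 = 0
Codeword: 111000100101011

111000100101011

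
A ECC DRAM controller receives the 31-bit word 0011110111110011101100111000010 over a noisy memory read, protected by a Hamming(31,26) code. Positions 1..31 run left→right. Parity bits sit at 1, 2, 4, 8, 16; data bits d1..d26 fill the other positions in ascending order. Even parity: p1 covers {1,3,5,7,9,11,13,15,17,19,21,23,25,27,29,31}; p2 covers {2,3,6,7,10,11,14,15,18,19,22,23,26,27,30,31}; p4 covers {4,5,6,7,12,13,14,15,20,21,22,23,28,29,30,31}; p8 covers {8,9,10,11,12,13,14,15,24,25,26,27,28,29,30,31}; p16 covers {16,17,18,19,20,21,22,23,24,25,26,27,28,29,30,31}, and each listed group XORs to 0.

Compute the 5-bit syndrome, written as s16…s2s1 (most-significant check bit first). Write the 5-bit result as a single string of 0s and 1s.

s1 (pos 1,3,5,7,9,11,13,15,17,19,21,23,25,27,29,31): 0⊕1⊕1⊕0⊕1⊕1⊕0⊕1⊕1⊕1⊕0⊕1⊕1⊕0⊕0⊕0 = 1
s2 (pos 2,3,6,7,10,11,14,15,18,19,22,23,26,27,30,31): 0⊕1⊕1⊕0⊕1⊕1⊕0⊕1⊕0⊕1⊕0⊕1⊕0⊕0⊕1⊕0 = 0
s4 (pos 4,5,6,7,12,13,14,15,20,21,22,23,28,29,30,31): 1⊕1⊕1⊕0⊕1⊕0⊕0⊕1⊕1⊕0⊕0⊕1⊕0⊕0⊕1⊕0 = 0
s8 (pos 8,9,10,11,12,13,14,15,24,25,26,27,28,29,30,31): 1⊕1⊕1⊕1⊕1⊕0⊕0⊕1⊕1⊕1⊕0⊕0⊕0⊕0⊕1⊕0 = 1
s16 (pos 16,17,18,19,20,21,22,23,24,25,26,27,28,29,30,31): 1⊕1⊕0⊕1⊕1⊕0⊕0⊕1⊕1⊕1⊕0⊕0⊕0⊕0⊕1⊕0 = 0
Syndrome s16…s1 = 01001 → error at position 9.

01001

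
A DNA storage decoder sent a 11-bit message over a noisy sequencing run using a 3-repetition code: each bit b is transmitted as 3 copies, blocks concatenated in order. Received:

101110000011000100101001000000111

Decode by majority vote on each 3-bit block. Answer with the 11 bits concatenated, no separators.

Block 1 (101): 2 ones → 1
Block 2 (110): 2 ones → 1
Block 3 (000): 0 ones → 0
Block 4 (011): 2 ones → 1
Block 5 (000): 0 ones → 0
Block 6 (100): 1 one → 0
Block 7 (101): 2 ones → 1
Block 8 (001): 1 one → 0
Block 9 (000): 0 ones → 0
Block 10 (000): 0 ones → 0
Block 11 (111): 3 ones → 1

11010010001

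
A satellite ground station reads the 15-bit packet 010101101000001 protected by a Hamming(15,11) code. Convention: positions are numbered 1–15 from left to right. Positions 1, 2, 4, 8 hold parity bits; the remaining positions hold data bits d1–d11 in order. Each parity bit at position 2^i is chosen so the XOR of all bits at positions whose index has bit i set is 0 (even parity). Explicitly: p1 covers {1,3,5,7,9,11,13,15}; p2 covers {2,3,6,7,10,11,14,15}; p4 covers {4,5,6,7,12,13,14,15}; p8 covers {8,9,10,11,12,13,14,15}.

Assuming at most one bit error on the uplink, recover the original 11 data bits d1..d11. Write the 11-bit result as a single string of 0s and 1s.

00111000001

s1 (pos 1,3,5,7,9,11,13,15): 0⊕0⊕0⊕1⊕1⊕0⊕0⊕1 = 1
s2 (pos 2,3,6,7,10,11,14,15): 1⊕0⊕1⊕1⊕0⊕0⊕0⊕1 = 0
s4 (pos 4,5,6,7,12,13,14,15): 1⊕0⊕1⊕1⊕0⊕0⊕0⊕1 = 0
s8 (pos 8,9,10,11,12,13,14,15): 0⊕1⊕0⊕0⊕0⊕0⊕0⊕1 = 0
Syndrome s8…s1 = 0001 → error at position 1.
Flip position 1: 010101101000001 → 110101101000001
Read data bits from positions 3,5,6,7,9,10,11,12,13,14,15: 00111000001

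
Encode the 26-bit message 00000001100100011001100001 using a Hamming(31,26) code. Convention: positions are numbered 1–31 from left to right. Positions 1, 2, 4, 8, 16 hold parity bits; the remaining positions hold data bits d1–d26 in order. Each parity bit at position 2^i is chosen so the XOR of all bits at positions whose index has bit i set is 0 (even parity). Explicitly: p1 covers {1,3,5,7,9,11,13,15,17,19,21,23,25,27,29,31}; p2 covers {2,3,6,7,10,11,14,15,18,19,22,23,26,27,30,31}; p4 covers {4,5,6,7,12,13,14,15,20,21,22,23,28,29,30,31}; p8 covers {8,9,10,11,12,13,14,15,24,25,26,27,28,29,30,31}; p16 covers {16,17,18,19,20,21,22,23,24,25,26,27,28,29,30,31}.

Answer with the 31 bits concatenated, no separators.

Place data at non-parity positions: p1 p2 0 p4 0 0 0 p8 0 0 0 1 1 0 0 p16 1 0 0 0 1 1 0 0 1 1 0 0 0 0 1
p1 (pos 1,3,5,7,9,11,13,15,17,19,21,23,25,27,29,31): XOR of data positions = 0⊕0⊕0⊕0⊕0⊕1⊕0⊕1⊕0⊕1⊕0⊕1⊕0⊕0⊕1 = 1
p2 (pos 2,3,6,7,10,11,14,15,18,19,22,23,26,27,30,31): XOR of data positions = 0⊕0⊕0⊕0⊕0⊕0⊕0⊕0⊕0⊕1⊕0⊕1⊕0⊕0⊕1 = 1
p4 (pos 4,5,6,7,12,13,14,15,20,21,22,23,28,29,30,31): XOR of data positions = 0⊕0⊕0⊕1⊕1⊕0⊕0⊕0⊕1⊕1⊕0⊕0⊕0⊕0⊕1 = 1
p8 (pos 8,9,10,11,12,13,14,15,24,25,26,27,28,29,30,31): XOR of data positions = 0⊕0⊕0⊕1⊕1⊕0⊕0⊕0⊕1⊕1⊕0⊕0⊕0⊕0⊕1 = 1
p16 (pos 16,17,18,19,20,21,22,23,24,25,26,27,28,29,30,31): XOR of data positions = 1⊕0⊕0⊕0⊕1⊕1⊕0⊕0⊕1⊕1⊕0⊕0⊕0⊕0⊕1 = 0
Codeword: 1101000100011000100011001100001

1101000100011000100011001100001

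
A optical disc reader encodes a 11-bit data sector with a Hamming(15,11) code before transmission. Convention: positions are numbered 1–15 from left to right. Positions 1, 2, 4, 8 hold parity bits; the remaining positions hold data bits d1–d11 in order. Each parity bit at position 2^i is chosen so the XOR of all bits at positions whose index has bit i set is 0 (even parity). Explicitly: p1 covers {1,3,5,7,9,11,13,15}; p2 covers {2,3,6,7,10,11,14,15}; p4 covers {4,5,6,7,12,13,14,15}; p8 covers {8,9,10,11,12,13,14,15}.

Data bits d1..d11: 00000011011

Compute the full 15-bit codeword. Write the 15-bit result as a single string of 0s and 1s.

Place data at non-parity positions: p1 p2 0 p4 0 0 0 p8 0 0 1 1 0 1 1
p1 (pos 1,3,5,7,9,11,13,15): XOR of data positions = 0⊕0⊕0⊕0⊕1⊕0⊕1 = 0
p2 (pos 2,3,6,7,10,11,14,15): XOR of data positions = 0⊕0⊕0⊕0⊕1⊕1⊕1 = 1
p4 (pos 4,5,6,7,12,13,14,15): XOR of data positions = 0⊕0⊕0⊕1⊕0⊕1⊕1 = 1
p8 (pos 8,9,10,11,12,13,14,15): XOR of data positions = 0⊕0⊕1⊕1⊕0⊕1⊕1 = 0
Codeword: 010100000011011

010100000011011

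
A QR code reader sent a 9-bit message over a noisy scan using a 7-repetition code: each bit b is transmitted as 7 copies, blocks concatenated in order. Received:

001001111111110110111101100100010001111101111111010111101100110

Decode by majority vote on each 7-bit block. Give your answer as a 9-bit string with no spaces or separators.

011101111

Block 1 (0010011): 3 ones → 0
Block 2 (1111111): 7 ones → 1
Block 3 (0110111): 5 ones → 1
Block 4 (1011001): 4 ones → 1
Block 5 (0001000): 1 one → 0
Block 6 (1111101): 6 ones → 1
Block 7 (1111110): 6 ones → 1
Block 8 (1011110): 5 ones → 1
Block 9 (1100110): 4 ones → 1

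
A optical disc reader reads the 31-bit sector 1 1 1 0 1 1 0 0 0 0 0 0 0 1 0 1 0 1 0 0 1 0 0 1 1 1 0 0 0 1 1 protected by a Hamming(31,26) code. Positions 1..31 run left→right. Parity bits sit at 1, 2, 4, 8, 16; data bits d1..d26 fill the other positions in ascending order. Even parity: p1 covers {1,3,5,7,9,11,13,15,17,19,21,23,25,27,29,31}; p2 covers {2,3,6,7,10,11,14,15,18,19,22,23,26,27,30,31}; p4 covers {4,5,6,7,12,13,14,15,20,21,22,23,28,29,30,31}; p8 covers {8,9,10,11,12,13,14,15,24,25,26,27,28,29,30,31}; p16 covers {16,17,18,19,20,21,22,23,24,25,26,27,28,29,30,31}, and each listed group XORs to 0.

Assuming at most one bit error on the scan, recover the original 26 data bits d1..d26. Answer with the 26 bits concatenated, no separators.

s1 (pos 1,3,5,7,9,11,13,15,17,19,21,23,25,27,29,31): 1⊕1⊕1⊕0⊕0⊕0⊕0⊕0⊕0⊕0⊕1⊕0⊕1⊕0⊕0⊕1 = 0
s2 (pos 2,3,6,7,10,11,14,15,18,19,22,23,26,27,30,31): 1⊕1⊕1⊕0⊕0⊕0⊕1⊕0⊕1⊕0⊕0⊕0⊕1⊕0⊕1⊕1 = 0
s4 (pos 4,5,6,7,12,13,14,15,20,21,22,23,28,29,30,31): 0⊕1⊕1⊕0⊕0⊕0⊕1⊕0⊕0⊕1⊕0⊕0⊕0⊕0⊕1⊕1 = 0
s8 (pos 8,9,10,11,12,13,14,15,24,25,26,27,28,29,30,31): 0⊕0⊕0⊕0⊕0⊕0⊕1⊕0⊕1⊕1⊕1⊕0⊕0⊕0⊕1⊕1 = 0
s16 (pos 16,17,18,19,20,21,22,23,24,25,26,27,28,29,30,31): 1⊕0⊕1⊕0⊕0⊕1⊕0⊕0⊕1⊕1⊕1⊕0⊕0⊕0⊕1⊕1 = 0
Syndrome s16…s1 = 00000 → no error.
Read data bits from positions 3,5,6,7,9,10,11,12,13,14,15,17,18,19,20,21,22,23,24,25,26,27,28,29,30,31: 11100000010010010011100011

11100000010010010011100011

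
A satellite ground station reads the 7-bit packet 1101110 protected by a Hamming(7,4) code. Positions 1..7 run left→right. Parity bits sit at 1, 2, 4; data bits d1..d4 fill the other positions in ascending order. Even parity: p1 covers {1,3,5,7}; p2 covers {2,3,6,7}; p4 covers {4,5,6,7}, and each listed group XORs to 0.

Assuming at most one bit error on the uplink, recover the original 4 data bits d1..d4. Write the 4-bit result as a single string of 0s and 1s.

s1 (pos 1,3,5,7): 1⊕0⊕1⊕0 = 0
s2 (pos 2,3,6,7): 1⊕0⊕1⊕0 = 0
s4 (pos 4,5,6,7): 1⊕1⊕1⊕0 = 1
Syndrome s4…s1 = 100 → error at position 4.
Flip position 4: 1101110 → 1100110
Read data bits from positions 3,5,6,7: 0110

0110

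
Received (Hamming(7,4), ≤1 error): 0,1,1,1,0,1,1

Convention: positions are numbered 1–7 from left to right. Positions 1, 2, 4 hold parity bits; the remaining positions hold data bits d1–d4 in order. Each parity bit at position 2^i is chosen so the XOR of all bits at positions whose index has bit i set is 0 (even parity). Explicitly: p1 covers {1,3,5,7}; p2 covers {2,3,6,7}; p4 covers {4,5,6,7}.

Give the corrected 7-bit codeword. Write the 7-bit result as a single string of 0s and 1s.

s1 (pos 1,3,5,7): 0⊕1⊕0⊕1 = 0
s2 (pos 2,3,6,7): 1⊕1⊕1⊕1 = 0
s4 (pos 4,5,6,7): 1⊕0⊕1⊕1 = 1
Syndrome s4…s1 = 100 → error at position 4.
Flip position 4: 0111011 → 0110011

0110011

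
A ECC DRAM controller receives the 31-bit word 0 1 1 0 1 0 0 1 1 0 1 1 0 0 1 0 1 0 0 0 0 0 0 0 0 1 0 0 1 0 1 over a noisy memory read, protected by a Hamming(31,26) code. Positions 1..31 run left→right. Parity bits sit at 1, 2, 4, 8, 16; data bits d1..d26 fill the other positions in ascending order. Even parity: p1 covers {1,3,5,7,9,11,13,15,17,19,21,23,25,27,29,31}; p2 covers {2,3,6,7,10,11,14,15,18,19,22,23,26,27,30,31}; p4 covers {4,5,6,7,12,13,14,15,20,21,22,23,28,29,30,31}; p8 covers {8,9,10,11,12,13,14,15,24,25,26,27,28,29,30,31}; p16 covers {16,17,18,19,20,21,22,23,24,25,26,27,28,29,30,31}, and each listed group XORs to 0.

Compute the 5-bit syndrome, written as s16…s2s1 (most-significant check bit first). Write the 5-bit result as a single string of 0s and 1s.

s1 (pos 1,3,5,7,9,11,13,15,17,19,21,23,25,27,29,31): 0⊕1⊕1⊕0⊕1⊕1⊕0⊕1⊕1⊕0⊕0⊕0⊕0⊕0⊕1⊕1 = 0
s2 (pos 2,3,6,7,10,11,14,15,18,19,22,23,26,27,30,31): 1⊕1⊕0⊕0⊕0⊕1⊕0⊕1⊕0⊕0⊕0⊕0⊕1⊕0⊕0⊕1 = 0
s4 (pos 4,5,6,7,12,13,14,15,20,21,22,23,28,29,30,31): 0⊕1⊕0⊕0⊕1⊕0⊕0⊕1⊕0⊕0⊕0⊕0⊕0⊕1⊕0⊕1 = 1
s8 (pos 8,9,10,11,12,13,14,15,24,25,26,27,28,29,30,31): 1⊕1⊕0⊕1⊕1⊕0⊕0⊕1⊕0⊕0⊕1⊕0⊕0⊕1⊕0⊕1 = 0
s16 (pos 16,17,18,19,20,21,22,23,24,25,26,27,28,29,30,31): 0⊕1⊕0⊕0⊕0⊕0⊕0⊕0⊕0⊕0⊕1⊕0⊕0⊕1⊕0⊕1 = 0
Syndrome s16…s1 = 00100 → error at position 4.

00100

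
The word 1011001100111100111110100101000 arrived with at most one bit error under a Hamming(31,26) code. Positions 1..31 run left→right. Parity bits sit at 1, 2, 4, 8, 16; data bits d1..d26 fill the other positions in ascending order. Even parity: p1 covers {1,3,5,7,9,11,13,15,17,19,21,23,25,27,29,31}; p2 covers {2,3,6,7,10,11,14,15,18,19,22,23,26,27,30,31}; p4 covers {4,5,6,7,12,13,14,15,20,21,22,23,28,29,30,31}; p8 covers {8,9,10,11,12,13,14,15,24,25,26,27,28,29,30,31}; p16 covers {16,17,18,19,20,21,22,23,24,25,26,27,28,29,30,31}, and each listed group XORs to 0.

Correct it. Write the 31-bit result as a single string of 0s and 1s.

s1 (pos 1,3,5,7,9,11,13,15,17,19,21,23,25,27,29,31): 1⊕1⊕0⊕1⊕0⊕1⊕1⊕0⊕1⊕1⊕1⊕1⊕0⊕0⊕0⊕0 = 1
s2 (pos 2,3,6,7,10,11,14,15,18,19,22,23,26,27,30,31): 0⊕1⊕0⊕1⊕0⊕1⊕1⊕0⊕1⊕1⊕0⊕1⊕1⊕0⊕0⊕0 = 0
s4 (pos 4,5,6,7,12,13,14,15,20,21,22,23,28,29,30,31): 1⊕0⊕0⊕1⊕1⊕1⊕1⊕0⊕1⊕1⊕0⊕1⊕1⊕0⊕0⊕0 = 1
s8 (pos 8,9,10,11,12,13,14,15,24,25,26,27,28,29,30,31): 1⊕0⊕0⊕1⊕1⊕1⊕1⊕0⊕0⊕0⊕1⊕0⊕1⊕0⊕0⊕0 = 1
s16 (pos 16,17,18,19,20,21,22,23,24,25,26,27,28,29,30,31): 0⊕1⊕1⊕1⊕1⊕1⊕0⊕1⊕0⊕0⊕1⊕0⊕1⊕0⊕0⊕0 = 0
Syndrome s16…s1 = 01101 → error at position 13.
Flip position 13: 1011001100111100111110100101000 → 1011001100110100111110100101000

1011001100110100111110100101000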